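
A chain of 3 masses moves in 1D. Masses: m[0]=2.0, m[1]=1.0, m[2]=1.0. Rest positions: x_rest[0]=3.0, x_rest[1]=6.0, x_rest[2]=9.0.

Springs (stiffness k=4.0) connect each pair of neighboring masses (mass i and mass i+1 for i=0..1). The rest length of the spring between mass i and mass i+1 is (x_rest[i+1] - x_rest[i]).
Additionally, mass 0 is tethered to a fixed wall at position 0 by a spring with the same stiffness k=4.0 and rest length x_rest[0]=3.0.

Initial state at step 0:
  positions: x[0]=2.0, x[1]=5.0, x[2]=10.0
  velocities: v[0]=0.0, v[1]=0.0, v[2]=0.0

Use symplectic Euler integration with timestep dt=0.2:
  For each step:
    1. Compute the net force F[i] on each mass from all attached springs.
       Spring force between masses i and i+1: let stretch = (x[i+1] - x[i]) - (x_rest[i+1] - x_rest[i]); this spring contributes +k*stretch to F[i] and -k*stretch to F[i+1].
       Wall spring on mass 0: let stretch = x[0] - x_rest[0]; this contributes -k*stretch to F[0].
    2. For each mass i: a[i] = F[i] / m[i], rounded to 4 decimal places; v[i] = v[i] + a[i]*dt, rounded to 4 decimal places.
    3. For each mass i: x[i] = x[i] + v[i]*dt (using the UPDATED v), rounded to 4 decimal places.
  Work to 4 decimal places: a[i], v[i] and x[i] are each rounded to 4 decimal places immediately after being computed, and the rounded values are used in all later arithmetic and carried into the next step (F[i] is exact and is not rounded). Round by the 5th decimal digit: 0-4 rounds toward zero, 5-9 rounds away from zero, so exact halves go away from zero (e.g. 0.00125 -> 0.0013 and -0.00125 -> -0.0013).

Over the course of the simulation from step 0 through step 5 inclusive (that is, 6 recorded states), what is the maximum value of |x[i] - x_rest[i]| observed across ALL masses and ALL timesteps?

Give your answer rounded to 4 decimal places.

Step 0: x=[2.0000 5.0000 10.0000] v=[0.0000 0.0000 0.0000]
Step 1: x=[2.0800 5.3200 9.6800] v=[0.4000 1.6000 -1.6000]
Step 2: x=[2.2528 5.8192 9.1424] v=[0.8640 2.4960 -2.6880]
Step 3: x=[2.5307 6.2795 8.5531] v=[1.3894 2.3014 -2.9466]
Step 4: x=[2.9060 6.5037 8.0800] v=[1.8766 1.1212 -2.3655]
Step 5: x=[3.3367 6.4045 7.8347] v=[2.1533 -0.4959 -1.2265]
Max displacement = 1.1653

Answer: 1.1653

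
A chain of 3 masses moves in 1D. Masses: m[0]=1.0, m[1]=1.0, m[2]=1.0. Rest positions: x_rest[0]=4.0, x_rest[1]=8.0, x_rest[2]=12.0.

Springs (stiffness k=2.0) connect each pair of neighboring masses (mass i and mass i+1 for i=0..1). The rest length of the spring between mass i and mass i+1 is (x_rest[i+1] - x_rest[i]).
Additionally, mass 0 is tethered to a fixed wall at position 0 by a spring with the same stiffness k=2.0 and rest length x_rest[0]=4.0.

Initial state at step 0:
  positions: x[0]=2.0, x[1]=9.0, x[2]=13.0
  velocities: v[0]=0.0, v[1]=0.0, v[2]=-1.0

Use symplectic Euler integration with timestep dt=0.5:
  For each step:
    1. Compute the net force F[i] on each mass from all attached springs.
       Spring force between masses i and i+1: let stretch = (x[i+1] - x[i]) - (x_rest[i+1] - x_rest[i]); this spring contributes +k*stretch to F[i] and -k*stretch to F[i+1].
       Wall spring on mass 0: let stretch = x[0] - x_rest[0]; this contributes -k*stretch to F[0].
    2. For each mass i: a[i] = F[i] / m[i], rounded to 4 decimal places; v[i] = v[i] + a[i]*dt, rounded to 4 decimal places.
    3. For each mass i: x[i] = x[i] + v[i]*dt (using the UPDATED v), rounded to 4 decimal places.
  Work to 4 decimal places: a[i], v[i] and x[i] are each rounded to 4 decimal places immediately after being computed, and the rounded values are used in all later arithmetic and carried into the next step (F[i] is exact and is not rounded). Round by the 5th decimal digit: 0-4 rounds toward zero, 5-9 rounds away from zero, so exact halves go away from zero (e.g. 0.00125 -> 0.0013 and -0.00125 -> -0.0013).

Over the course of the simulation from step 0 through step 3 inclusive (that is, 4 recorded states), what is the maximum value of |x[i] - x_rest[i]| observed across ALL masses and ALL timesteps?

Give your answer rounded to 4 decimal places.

Answer: 2.2500

Derivation:
Step 0: x=[2.0000 9.0000 13.0000] v=[0.0000 0.0000 -1.0000]
Step 1: x=[4.5000 7.5000 12.5000] v=[5.0000 -3.0000 -1.0000]
Step 2: x=[6.2500 7.0000 11.5000] v=[3.5000 -1.0000 -2.0000]
Step 3: x=[5.2500 8.3750 10.2500] v=[-2.0000 2.7500 -2.5000]
Max displacement = 2.2500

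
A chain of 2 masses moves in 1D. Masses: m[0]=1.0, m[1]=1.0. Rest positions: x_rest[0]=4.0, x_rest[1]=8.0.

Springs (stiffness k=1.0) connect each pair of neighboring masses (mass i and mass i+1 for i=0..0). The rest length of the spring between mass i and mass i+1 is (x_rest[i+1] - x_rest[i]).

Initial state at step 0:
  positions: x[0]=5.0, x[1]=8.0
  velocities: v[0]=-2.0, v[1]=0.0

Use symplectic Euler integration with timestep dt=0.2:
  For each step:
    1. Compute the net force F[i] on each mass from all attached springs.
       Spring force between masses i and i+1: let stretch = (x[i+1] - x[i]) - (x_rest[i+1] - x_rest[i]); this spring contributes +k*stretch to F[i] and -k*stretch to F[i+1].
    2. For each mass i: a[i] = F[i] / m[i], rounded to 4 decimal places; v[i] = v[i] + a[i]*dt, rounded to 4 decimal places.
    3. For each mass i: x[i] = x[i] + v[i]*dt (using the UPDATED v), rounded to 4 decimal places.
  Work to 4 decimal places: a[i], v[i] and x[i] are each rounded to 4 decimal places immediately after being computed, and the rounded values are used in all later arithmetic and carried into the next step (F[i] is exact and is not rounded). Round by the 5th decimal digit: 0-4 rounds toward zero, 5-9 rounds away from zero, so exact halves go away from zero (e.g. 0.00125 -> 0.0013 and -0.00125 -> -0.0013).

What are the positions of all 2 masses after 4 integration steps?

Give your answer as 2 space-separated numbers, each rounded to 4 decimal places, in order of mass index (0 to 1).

Answer: 3.1987 8.2013

Derivation:
Step 0: x=[5.0000 8.0000] v=[-2.0000 0.0000]
Step 1: x=[4.5600 8.0400] v=[-2.2000 0.2000]
Step 2: x=[4.0992 8.1008] v=[-2.3040 0.3040]
Step 3: x=[3.6385 8.1615] v=[-2.3037 0.3037]
Step 4: x=[3.1987 8.2013] v=[-2.1991 0.1991]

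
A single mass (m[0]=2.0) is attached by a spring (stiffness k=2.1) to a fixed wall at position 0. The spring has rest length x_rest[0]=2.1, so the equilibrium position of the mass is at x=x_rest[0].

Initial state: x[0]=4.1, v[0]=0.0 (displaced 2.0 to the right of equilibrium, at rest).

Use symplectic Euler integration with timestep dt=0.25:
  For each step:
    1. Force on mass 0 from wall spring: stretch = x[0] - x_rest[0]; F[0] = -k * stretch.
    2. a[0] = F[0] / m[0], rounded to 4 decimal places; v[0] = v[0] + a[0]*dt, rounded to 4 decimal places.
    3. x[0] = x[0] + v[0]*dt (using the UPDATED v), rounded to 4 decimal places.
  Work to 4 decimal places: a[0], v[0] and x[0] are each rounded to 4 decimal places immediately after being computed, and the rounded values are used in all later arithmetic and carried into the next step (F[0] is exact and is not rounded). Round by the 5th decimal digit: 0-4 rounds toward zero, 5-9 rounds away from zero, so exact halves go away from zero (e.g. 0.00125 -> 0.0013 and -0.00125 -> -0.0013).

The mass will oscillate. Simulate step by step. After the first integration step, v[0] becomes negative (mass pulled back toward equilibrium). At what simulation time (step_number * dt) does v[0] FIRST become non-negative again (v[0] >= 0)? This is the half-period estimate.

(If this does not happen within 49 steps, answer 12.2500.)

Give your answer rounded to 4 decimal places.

Answer: 3.2500

Derivation:
Step 0: x=[4.1000] v=[0.0000]
Step 1: x=[3.9688] v=[-0.5250]
Step 2: x=[3.7149] v=[-1.0156]
Step 3: x=[3.3550] v=[-1.4395]
Step 4: x=[2.9128] v=[-1.7690]
Step 5: x=[2.4172] v=[-1.9824]
Step 6: x=[1.9008] v=[-2.0657]
Step 7: x=[1.3975] v=[-2.0134]
Step 8: x=[0.9403] v=[-1.8290]
Step 9: x=[0.5592] v=[-1.5246]
Step 10: x=[0.2792] v=[-1.1202]
Step 11: x=[0.1186] v=[-0.6423]
Step 12: x=[0.0881] v=[-0.1222]
Step 13: x=[0.1896] v=[0.4059]
First v>=0 after going negative at step 13, time=3.2500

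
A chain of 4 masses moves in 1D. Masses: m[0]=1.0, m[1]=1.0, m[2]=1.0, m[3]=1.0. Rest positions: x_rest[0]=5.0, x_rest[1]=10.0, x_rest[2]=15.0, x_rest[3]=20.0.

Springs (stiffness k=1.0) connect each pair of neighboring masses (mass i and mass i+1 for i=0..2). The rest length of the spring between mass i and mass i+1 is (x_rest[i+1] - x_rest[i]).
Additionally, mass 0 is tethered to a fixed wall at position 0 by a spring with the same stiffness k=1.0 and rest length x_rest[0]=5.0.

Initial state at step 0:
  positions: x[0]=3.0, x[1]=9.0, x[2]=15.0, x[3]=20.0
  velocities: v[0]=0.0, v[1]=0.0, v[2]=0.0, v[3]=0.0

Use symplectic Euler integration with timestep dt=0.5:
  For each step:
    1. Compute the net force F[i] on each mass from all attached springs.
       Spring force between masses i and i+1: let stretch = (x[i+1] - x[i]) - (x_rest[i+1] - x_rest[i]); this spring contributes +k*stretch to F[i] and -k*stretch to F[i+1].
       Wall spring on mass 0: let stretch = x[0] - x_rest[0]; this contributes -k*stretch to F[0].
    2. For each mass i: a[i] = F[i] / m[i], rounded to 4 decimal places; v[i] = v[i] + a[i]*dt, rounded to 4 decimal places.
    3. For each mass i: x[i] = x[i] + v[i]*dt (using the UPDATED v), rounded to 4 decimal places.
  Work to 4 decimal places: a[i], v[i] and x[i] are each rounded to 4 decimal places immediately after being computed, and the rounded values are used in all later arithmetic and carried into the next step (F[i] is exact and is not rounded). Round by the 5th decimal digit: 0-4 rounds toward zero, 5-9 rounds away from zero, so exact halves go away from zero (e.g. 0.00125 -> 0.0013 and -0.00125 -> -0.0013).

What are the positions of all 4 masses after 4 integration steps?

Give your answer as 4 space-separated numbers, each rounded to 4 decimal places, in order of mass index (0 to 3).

Answer: 6.2657 10.1055 14.0508 19.3672

Derivation:
Step 0: x=[3.0000 9.0000 15.0000 20.0000] v=[0.0000 0.0000 0.0000 0.0000]
Step 1: x=[3.7500 9.0000 14.7500 20.0000] v=[1.5000 0.0000 -0.5000 0.0000]
Step 2: x=[4.8750 9.1250 14.3750 19.9375] v=[2.2500 0.2500 -0.7500 -0.1250]
Step 3: x=[5.8438 9.5000 14.0781 19.7344] v=[1.9375 0.7500 -0.5938 -0.4063]
Step 4: x=[6.2657 10.1055 14.0508 19.3672] v=[0.8437 1.2110 -0.0547 -0.7345]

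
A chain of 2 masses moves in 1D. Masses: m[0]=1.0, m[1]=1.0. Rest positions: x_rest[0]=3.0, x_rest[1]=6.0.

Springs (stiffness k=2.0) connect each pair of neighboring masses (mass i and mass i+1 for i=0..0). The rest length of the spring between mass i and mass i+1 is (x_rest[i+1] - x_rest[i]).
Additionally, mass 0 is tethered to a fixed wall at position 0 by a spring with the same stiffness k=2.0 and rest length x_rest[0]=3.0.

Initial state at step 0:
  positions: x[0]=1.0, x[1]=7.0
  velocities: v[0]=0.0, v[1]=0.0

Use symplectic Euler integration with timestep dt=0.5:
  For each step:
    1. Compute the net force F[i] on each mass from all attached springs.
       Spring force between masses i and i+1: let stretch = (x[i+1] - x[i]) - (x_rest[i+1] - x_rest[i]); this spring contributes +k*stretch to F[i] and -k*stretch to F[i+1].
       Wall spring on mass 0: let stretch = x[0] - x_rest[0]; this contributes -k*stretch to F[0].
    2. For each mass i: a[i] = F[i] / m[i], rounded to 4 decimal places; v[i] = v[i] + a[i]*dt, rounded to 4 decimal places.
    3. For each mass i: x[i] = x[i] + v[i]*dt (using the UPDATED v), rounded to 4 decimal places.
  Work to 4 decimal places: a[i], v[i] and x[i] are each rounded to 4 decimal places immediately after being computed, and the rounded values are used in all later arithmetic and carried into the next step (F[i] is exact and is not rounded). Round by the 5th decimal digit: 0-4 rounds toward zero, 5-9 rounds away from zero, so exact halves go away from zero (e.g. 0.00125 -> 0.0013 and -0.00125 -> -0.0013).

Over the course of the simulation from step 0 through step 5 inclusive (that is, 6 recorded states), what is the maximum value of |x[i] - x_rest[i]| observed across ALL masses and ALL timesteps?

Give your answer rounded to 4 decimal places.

Answer: 2.2500

Derivation:
Step 0: x=[1.0000 7.0000] v=[0.0000 0.0000]
Step 1: x=[3.5000 5.5000] v=[5.0000 -3.0000]
Step 2: x=[5.2500 4.5000] v=[3.5000 -2.0000]
Step 3: x=[4.0000 5.3750] v=[-2.5000 1.7500]
Step 4: x=[1.4375 7.0625] v=[-5.1250 3.3750]
Step 5: x=[0.9688 7.4375] v=[-0.9375 0.7500]
Max displacement = 2.2500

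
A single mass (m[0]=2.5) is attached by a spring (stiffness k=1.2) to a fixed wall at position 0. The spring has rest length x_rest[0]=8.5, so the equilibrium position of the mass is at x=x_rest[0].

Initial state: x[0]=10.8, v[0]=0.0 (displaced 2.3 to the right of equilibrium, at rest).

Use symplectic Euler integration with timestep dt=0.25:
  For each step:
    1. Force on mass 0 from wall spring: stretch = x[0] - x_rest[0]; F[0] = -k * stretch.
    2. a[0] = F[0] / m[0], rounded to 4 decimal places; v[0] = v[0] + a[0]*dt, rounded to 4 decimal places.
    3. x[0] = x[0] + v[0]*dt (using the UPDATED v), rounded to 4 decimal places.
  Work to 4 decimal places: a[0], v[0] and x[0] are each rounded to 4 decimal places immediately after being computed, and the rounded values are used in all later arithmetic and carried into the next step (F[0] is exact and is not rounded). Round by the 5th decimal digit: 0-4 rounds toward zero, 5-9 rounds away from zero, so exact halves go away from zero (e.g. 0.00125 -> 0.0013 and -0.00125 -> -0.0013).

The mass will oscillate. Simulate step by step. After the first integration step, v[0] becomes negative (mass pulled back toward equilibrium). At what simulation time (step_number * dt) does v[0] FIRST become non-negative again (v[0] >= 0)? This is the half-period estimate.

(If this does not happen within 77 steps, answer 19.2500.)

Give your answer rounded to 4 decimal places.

Answer: 4.7500

Derivation:
Step 0: x=[10.8000] v=[0.0000]
Step 1: x=[10.7310] v=[-0.2760]
Step 2: x=[10.5951] v=[-0.5437]
Step 3: x=[10.3963] v=[-0.7951]
Step 4: x=[10.1406] v=[-1.0227]
Step 5: x=[9.8357] v=[-1.2196]
Step 6: x=[9.4907] v=[-1.3799]
Step 7: x=[9.1160] v=[-1.4988]
Step 8: x=[8.7228] v=[-1.5727]
Step 9: x=[8.3230] v=[-1.5994]
Step 10: x=[7.9285] v=[-1.5782]
Step 11: x=[7.5511] v=[-1.5096]
Step 12: x=[7.2022] v=[-1.3957]
Step 13: x=[6.8922] v=[-1.2400]
Step 14: x=[6.6304] v=[-1.0471]
Step 15: x=[6.4247] v=[-0.8228]
Step 16: x=[6.2813] v=[-0.5738]
Step 17: x=[6.2044] v=[-0.3076]
Step 18: x=[6.1964] v=[-0.0321]
Step 19: x=[6.2575] v=[0.2443]
First v>=0 after going negative at step 19, time=4.7500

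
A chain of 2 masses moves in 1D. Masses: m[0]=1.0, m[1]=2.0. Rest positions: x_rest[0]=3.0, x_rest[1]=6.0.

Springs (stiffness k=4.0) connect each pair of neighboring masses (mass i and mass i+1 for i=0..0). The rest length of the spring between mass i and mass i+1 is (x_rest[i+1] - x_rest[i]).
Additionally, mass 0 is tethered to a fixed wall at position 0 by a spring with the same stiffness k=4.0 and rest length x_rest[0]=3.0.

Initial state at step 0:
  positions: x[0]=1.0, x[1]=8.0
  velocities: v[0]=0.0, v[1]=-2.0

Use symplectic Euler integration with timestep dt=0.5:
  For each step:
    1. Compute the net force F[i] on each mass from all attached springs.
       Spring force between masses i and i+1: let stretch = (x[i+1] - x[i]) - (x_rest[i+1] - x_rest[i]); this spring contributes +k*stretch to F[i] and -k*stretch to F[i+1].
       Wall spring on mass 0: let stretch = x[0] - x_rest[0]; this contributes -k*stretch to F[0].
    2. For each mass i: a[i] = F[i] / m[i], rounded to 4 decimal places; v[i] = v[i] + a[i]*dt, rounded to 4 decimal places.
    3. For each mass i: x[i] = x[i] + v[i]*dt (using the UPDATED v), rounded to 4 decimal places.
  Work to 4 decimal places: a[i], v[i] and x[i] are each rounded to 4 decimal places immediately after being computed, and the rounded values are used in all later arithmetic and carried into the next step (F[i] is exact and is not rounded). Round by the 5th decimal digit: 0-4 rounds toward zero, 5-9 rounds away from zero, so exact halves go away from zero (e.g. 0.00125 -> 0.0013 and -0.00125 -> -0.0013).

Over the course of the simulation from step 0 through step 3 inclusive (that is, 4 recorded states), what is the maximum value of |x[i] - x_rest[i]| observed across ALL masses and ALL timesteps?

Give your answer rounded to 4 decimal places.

Answer: 5.5000

Derivation:
Step 0: x=[1.0000 8.0000] v=[0.0000 -2.0000]
Step 1: x=[7.0000 5.0000] v=[12.0000 -6.0000]
Step 2: x=[4.0000 4.5000] v=[-6.0000 -1.0000]
Step 3: x=[-2.5000 5.2500] v=[-13.0000 1.5000]
Max displacement = 5.5000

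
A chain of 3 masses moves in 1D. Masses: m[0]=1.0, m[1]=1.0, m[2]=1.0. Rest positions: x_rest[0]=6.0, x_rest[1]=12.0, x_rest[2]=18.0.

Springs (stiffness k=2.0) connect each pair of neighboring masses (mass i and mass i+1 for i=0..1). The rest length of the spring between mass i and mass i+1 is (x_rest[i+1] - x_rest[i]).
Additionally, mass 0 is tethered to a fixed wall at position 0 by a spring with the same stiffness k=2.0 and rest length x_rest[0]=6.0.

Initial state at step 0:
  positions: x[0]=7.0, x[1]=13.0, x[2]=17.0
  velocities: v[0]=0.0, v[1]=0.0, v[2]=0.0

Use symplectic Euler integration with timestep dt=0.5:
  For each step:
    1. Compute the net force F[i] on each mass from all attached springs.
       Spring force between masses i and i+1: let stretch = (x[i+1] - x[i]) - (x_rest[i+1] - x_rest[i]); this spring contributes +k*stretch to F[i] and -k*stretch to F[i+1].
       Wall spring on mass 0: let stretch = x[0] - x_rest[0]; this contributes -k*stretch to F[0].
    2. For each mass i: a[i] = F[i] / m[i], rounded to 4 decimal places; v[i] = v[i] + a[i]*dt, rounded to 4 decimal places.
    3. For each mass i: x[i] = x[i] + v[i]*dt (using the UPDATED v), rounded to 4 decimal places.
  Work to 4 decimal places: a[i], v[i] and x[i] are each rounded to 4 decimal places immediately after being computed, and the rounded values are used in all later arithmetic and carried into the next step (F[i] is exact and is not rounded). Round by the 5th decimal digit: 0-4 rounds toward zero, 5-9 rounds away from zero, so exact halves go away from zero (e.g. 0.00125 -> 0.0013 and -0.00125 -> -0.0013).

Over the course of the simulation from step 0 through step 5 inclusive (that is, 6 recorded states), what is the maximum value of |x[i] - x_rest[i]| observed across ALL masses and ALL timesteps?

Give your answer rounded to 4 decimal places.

Step 0: x=[7.0000 13.0000 17.0000] v=[0.0000 0.0000 0.0000]
Step 1: x=[6.5000 12.0000 18.0000] v=[-1.0000 -2.0000 2.0000]
Step 2: x=[5.5000 11.2500 19.0000] v=[-2.0000 -1.5000 2.0000]
Step 3: x=[4.6250 11.5000 19.1250] v=[-1.7500 0.5000 0.2500]
Step 4: x=[4.8750 12.1250 18.4375] v=[0.5000 1.2500 -1.3750]
Step 5: x=[6.3125 12.2813 17.5938] v=[2.8750 0.3125 -1.6875]
Max displacement = 1.3750

Answer: 1.3750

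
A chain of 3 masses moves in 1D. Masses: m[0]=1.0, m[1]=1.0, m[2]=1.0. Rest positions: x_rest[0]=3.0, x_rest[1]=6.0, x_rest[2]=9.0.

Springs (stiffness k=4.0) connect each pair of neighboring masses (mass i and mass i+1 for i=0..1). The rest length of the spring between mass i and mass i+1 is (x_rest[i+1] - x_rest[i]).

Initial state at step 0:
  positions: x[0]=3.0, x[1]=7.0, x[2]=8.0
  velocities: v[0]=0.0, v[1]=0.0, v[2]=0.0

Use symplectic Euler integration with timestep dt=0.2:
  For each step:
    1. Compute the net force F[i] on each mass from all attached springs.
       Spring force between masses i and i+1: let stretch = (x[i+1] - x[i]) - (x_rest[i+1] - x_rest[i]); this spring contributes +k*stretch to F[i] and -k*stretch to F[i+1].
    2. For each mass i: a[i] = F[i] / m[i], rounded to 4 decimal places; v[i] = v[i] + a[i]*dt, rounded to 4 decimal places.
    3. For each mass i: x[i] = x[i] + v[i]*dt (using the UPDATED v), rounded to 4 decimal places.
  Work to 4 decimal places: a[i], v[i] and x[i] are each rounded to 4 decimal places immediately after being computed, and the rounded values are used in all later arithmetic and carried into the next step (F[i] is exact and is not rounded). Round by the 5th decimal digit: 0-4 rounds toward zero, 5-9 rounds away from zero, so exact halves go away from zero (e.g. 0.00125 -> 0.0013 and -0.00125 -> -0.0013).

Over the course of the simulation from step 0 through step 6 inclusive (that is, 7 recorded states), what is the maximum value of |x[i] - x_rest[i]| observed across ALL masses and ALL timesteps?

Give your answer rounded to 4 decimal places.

Step 0: x=[3.0000 7.0000 8.0000] v=[0.0000 0.0000 0.0000]
Step 1: x=[3.1600 6.5200 8.3200] v=[0.8000 -2.4000 1.6000]
Step 2: x=[3.3776 5.7904 8.8320] v=[1.0880 -3.6480 2.5600]
Step 3: x=[3.5012 5.1614 9.3373] v=[0.6182 -3.1450 2.5267]
Step 4: x=[3.4105 4.9349 9.6545] v=[-0.4536 -1.1324 1.5860]
Step 5: x=[3.0837 5.2197 9.6966] v=[-1.6341 1.4238 0.2103]
Step 6: x=[2.6186 5.8790 9.5024] v=[-2.3253 3.2965 -0.9712]
Max displacement = 1.0651

Answer: 1.0651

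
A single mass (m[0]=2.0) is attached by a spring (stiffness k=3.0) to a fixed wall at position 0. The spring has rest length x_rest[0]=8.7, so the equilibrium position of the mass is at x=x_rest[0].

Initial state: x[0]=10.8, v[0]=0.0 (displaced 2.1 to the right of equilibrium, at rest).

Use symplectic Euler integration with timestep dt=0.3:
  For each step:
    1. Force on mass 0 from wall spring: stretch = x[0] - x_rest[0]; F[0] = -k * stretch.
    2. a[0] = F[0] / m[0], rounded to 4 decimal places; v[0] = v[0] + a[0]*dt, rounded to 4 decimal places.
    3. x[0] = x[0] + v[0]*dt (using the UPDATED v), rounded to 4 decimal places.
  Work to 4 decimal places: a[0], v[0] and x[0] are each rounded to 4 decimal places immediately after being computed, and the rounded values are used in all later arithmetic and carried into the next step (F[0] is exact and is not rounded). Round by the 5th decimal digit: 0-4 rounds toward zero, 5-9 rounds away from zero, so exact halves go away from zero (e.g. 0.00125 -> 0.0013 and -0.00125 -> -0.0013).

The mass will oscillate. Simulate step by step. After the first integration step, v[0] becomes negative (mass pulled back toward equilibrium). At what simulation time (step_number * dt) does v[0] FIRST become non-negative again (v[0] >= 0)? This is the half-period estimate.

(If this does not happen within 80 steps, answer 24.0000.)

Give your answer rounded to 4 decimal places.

Step 0: x=[10.8000] v=[0.0000]
Step 1: x=[10.5165] v=[-0.9450]
Step 2: x=[9.9878] v=[-1.7624]
Step 3: x=[9.2852] v=[-2.3419]
Step 4: x=[8.5036] v=[-2.6052]
Step 5: x=[7.7486] v=[-2.5168]
Step 6: x=[7.1220] v=[-2.0887]
Step 7: x=[6.7084] v=[-1.3786]
Step 8: x=[6.5637] v=[-0.4824]
Step 9: x=[6.7074] v=[0.4790]
First v>=0 after going negative at step 9, time=2.7000

Answer: 2.7000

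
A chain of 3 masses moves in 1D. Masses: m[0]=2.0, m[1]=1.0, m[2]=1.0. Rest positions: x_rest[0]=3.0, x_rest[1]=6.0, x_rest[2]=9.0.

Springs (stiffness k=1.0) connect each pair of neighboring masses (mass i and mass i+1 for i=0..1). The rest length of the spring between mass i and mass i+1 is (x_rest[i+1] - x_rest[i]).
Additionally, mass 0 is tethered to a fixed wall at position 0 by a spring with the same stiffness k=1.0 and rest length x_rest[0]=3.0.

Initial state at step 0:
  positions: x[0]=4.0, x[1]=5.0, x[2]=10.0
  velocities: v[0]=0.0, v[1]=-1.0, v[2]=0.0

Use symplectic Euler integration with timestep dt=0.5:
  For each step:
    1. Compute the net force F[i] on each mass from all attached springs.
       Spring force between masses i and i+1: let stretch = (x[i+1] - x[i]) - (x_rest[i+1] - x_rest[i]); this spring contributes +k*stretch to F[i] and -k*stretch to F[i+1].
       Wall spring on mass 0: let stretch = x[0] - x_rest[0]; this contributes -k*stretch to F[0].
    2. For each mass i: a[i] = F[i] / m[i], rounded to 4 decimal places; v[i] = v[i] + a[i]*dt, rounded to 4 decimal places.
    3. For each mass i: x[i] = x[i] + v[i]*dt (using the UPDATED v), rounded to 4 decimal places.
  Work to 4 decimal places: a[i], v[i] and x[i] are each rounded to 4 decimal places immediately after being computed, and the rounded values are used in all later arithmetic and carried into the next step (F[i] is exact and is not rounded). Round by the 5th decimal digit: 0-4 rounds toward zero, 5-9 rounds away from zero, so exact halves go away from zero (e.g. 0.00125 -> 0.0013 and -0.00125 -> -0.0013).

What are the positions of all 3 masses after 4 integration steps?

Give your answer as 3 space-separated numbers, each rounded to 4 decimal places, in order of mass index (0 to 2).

Step 0: x=[4.0000 5.0000 10.0000] v=[0.0000 -1.0000 0.0000]
Step 1: x=[3.6250 5.5000 9.5000] v=[-0.7500 1.0000 -1.0000]
Step 2: x=[3.0313 6.5313 8.7500] v=[-1.1875 2.0625 -1.5000]
Step 3: x=[2.4962 7.2423 8.1953] v=[-1.0703 1.4219 -1.1094]
Step 4: x=[2.2423 7.0050 8.1524] v=[-0.5078 -0.4747 -0.0859]

Answer: 2.2423 7.0050 8.1524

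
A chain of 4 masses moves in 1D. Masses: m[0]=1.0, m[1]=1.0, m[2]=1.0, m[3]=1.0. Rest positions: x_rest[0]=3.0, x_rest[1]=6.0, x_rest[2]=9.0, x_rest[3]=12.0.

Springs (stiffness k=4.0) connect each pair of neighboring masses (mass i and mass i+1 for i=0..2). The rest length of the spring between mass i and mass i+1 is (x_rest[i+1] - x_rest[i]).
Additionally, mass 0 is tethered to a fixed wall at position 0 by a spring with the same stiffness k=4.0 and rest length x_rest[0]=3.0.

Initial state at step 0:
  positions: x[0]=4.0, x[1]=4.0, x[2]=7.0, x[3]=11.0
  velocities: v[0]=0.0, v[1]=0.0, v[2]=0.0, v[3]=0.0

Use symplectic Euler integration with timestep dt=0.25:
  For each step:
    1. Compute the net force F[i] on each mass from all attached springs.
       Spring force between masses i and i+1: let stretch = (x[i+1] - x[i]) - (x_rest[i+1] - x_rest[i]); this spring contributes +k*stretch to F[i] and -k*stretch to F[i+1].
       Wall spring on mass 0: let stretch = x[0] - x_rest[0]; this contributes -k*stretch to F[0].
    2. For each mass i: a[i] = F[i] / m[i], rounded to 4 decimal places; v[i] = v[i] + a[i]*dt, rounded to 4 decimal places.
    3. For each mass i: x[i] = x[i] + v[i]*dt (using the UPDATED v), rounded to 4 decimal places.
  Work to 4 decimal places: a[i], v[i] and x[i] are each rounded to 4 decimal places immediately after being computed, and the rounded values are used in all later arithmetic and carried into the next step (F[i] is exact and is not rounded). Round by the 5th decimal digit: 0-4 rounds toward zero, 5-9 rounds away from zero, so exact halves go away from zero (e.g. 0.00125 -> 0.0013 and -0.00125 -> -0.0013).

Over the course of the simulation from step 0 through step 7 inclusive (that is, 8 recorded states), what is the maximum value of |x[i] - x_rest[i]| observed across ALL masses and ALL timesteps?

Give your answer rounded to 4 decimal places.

Answer: 2.0469

Derivation:
Step 0: x=[4.0000 4.0000 7.0000 11.0000] v=[0.0000 0.0000 0.0000 0.0000]
Step 1: x=[3.0000 4.7500 7.2500 10.7500] v=[-4.0000 3.0000 1.0000 -1.0000]
Step 2: x=[1.6875 5.6875 7.7500 10.3750] v=[-5.2500 3.7500 2.0000 -1.5000]
Step 3: x=[0.9531 6.1406 8.3906 10.0938] v=[-2.9375 1.8125 2.5625 -1.1250]
Step 4: x=[1.2773 5.8594 8.8945 10.1368] v=[1.2969 -1.1250 2.0157 0.1718]
Step 5: x=[2.4277 5.1914 8.9502 10.6192] v=[4.6017 -2.6720 0.2229 1.9295]
Step 6: x=[3.6621 4.7722 8.4835 11.4343] v=[4.9377 -1.6769 -1.8669 3.2605]
Step 7: x=[4.2585 5.0033 7.8267 12.2617] v=[2.3857 0.9243 -2.6274 3.3097]
Max displacement = 2.0469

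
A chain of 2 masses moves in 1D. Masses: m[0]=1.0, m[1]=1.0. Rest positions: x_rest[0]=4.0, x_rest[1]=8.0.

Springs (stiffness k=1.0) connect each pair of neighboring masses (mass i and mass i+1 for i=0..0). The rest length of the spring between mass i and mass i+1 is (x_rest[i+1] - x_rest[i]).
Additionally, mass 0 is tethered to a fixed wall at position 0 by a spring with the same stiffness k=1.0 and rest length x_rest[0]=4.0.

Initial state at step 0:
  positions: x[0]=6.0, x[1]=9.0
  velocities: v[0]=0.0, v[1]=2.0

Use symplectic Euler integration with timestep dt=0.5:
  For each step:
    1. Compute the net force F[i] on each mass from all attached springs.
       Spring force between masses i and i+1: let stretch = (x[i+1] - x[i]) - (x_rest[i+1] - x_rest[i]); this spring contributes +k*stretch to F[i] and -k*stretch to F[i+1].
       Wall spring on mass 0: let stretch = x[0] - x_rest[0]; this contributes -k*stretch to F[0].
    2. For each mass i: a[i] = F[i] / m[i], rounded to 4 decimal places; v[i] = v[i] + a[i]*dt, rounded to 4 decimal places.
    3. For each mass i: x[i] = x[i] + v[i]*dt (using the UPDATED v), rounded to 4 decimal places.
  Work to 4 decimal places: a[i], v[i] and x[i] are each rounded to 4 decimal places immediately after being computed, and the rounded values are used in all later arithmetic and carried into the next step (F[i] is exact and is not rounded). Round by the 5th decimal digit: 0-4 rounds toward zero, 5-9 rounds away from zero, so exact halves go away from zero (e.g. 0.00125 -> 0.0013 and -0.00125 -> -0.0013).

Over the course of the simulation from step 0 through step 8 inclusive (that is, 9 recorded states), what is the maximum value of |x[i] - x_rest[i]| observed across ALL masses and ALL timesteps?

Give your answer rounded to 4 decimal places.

Step 0: x=[6.0000 9.0000] v=[0.0000 2.0000]
Step 1: x=[5.2500 10.2500] v=[-1.5000 2.5000]
Step 2: x=[4.4375 11.2500] v=[-1.6250 2.0000]
Step 3: x=[4.2188 11.5469] v=[-0.4375 0.5938]
Step 4: x=[4.7774 11.0118] v=[1.1172 -1.0703]
Step 5: x=[5.7003 9.9181] v=[1.8457 -2.1875]
Step 6: x=[6.2526 8.7699] v=[1.1045 -2.2964]
Step 7: x=[5.8710 7.9924] v=[-0.7632 -1.5551]
Step 8: x=[4.5520 7.6845] v=[-2.6380 -0.6158]
Max displacement = 3.5469

Answer: 3.5469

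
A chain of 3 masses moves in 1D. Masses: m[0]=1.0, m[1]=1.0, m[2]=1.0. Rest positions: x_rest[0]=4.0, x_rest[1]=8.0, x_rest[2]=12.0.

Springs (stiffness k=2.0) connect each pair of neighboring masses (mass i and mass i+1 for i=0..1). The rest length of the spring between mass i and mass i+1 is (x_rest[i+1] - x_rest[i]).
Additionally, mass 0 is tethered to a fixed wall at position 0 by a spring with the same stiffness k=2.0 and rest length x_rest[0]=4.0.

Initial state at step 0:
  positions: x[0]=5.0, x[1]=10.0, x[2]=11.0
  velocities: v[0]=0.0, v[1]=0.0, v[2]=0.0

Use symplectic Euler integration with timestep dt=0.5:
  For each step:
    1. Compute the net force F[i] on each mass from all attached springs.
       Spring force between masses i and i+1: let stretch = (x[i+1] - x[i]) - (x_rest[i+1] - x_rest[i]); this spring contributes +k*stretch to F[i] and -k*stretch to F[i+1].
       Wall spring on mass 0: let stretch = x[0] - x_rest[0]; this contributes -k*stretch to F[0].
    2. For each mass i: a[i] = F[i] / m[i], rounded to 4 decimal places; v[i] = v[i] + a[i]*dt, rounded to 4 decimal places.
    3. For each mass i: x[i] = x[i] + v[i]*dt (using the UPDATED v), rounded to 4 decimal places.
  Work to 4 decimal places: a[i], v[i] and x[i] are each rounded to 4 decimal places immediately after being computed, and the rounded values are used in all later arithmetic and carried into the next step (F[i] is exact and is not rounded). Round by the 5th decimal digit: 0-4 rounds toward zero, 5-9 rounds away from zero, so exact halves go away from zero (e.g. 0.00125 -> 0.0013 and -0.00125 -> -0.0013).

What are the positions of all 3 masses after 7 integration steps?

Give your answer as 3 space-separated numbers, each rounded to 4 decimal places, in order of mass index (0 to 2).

Answer: 5.7422 7.5938 10.7891

Derivation:
Step 0: x=[5.0000 10.0000 11.0000] v=[0.0000 0.0000 0.0000]
Step 1: x=[5.0000 8.0000 12.5000] v=[0.0000 -4.0000 3.0000]
Step 2: x=[4.0000 6.7500 13.7500] v=[-2.0000 -2.5000 2.5000]
Step 3: x=[2.3750 7.6250 13.5000] v=[-3.2500 1.7500 -0.5000]
Step 4: x=[2.1875 8.8125 12.3125] v=[-0.3750 2.3750 -2.3750]
Step 5: x=[4.2188 8.4375 11.3750] v=[4.0625 -0.7500 -1.8750]
Step 6: x=[6.2500 7.4219 10.9688] v=[4.0624 -2.0312 -0.8125]
Step 7: x=[5.7422 7.5938 10.7891] v=[-1.0157 0.3438 -0.3594]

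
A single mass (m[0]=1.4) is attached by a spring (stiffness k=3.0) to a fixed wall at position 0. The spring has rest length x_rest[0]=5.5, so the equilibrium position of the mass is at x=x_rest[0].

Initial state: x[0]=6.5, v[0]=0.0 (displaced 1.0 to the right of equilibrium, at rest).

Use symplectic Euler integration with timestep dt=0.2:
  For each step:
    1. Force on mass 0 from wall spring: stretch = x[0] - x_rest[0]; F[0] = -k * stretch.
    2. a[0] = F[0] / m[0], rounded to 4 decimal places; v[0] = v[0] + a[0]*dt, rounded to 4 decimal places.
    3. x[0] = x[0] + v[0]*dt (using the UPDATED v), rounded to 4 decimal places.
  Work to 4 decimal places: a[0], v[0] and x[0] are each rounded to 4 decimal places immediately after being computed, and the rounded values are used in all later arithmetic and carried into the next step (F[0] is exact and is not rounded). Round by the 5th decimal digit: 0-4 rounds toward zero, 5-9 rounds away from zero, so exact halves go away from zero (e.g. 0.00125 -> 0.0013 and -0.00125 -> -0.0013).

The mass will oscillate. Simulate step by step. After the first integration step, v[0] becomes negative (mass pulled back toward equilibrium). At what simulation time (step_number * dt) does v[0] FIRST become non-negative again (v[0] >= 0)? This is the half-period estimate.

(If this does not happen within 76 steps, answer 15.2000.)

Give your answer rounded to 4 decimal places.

Step 0: x=[6.5000] v=[0.0000]
Step 1: x=[6.4143] v=[-0.4286]
Step 2: x=[6.2502] v=[-0.8204]
Step 3: x=[6.0218] v=[-1.1419]
Step 4: x=[5.7487] v=[-1.3655]
Step 5: x=[5.4543] v=[-1.4721]
Step 6: x=[5.1638] v=[-1.4525]
Step 7: x=[4.9021] v=[-1.3084]
Step 8: x=[4.6917] v=[-1.0522]
Step 9: x=[4.5505] v=[-0.7058]
Step 10: x=[4.4907] v=[-0.2989]
Step 11: x=[4.5174] v=[0.1337]
First v>=0 after going negative at step 11, time=2.2000

Answer: 2.2000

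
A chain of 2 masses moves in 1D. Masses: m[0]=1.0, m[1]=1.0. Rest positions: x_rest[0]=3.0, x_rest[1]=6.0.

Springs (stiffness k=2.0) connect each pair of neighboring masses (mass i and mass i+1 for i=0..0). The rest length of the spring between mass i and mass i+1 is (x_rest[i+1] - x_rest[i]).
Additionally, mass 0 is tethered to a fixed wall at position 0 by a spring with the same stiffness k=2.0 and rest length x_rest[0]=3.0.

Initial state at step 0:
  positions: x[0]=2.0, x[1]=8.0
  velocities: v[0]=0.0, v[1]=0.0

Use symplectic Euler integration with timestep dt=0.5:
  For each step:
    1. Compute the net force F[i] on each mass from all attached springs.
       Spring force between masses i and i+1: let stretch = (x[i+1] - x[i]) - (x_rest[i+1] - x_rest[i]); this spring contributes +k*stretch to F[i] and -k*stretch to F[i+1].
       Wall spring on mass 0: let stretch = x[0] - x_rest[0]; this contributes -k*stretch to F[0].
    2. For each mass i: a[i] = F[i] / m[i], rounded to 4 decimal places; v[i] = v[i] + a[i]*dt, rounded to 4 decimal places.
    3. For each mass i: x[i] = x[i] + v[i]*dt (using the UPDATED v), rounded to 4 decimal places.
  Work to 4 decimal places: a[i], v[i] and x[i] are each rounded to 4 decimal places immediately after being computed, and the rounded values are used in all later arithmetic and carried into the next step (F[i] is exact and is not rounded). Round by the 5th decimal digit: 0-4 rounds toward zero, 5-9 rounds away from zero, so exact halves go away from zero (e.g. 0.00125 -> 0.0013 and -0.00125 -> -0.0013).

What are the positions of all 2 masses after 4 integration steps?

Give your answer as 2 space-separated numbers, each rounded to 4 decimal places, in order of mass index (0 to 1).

Answer: 1.3750 6.4375

Derivation:
Step 0: x=[2.0000 8.0000] v=[0.0000 0.0000]
Step 1: x=[4.0000 6.5000] v=[4.0000 -3.0000]
Step 2: x=[5.2500 5.2500] v=[2.5000 -2.5000]
Step 3: x=[3.8750 5.5000] v=[-2.7500 0.5000]
Step 4: x=[1.3750 6.4375] v=[-5.0000 1.8750]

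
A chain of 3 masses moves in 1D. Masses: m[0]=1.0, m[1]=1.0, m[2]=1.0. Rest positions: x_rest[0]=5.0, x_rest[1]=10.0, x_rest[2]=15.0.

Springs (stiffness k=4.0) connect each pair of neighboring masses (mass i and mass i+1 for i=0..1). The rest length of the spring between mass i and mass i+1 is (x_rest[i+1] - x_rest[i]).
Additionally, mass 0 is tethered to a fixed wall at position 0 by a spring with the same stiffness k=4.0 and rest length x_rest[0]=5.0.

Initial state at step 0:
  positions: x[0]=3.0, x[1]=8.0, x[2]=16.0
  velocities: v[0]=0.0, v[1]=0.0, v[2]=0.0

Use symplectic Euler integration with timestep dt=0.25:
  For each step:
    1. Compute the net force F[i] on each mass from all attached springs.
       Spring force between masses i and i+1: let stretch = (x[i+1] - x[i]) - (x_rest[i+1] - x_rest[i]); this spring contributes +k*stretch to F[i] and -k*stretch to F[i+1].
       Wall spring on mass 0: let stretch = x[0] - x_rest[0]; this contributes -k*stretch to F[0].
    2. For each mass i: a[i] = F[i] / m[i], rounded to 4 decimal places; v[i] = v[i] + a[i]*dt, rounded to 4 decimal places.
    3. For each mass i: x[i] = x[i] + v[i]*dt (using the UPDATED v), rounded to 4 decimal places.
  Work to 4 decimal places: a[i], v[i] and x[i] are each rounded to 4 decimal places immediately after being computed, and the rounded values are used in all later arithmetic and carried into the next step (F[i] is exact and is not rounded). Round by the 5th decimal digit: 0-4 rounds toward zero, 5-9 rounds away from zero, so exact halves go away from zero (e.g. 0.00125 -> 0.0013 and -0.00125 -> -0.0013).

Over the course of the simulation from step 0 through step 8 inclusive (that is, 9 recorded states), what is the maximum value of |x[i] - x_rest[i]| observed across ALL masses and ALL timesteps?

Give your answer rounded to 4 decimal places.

Answer: 2.1718

Derivation:
Step 0: x=[3.0000 8.0000 16.0000] v=[0.0000 0.0000 0.0000]
Step 1: x=[3.5000 8.7500 15.2500] v=[2.0000 3.0000 -3.0000]
Step 2: x=[4.4375 9.8125 14.1250] v=[3.7500 4.2500 -4.5000]
Step 3: x=[5.6094 10.6094 13.1719] v=[4.6875 3.1875 -3.8125]
Step 4: x=[6.6289 10.7969 12.8282] v=[4.0781 0.7500 -1.3750]
Step 5: x=[7.0332 10.4502 13.2266] v=[1.6172 -1.3867 1.5937]
Step 6: x=[6.5335 9.9434 14.1809] v=[-1.9990 -2.0273 3.8173]
Step 7: x=[5.2529 9.6435 15.3259] v=[-5.1226 -1.1997 4.5798]
Step 8: x=[3.7567 9.6665 16.3003] v=[-5.9849 0.0921 3.8974]
Max displacement = 2.1718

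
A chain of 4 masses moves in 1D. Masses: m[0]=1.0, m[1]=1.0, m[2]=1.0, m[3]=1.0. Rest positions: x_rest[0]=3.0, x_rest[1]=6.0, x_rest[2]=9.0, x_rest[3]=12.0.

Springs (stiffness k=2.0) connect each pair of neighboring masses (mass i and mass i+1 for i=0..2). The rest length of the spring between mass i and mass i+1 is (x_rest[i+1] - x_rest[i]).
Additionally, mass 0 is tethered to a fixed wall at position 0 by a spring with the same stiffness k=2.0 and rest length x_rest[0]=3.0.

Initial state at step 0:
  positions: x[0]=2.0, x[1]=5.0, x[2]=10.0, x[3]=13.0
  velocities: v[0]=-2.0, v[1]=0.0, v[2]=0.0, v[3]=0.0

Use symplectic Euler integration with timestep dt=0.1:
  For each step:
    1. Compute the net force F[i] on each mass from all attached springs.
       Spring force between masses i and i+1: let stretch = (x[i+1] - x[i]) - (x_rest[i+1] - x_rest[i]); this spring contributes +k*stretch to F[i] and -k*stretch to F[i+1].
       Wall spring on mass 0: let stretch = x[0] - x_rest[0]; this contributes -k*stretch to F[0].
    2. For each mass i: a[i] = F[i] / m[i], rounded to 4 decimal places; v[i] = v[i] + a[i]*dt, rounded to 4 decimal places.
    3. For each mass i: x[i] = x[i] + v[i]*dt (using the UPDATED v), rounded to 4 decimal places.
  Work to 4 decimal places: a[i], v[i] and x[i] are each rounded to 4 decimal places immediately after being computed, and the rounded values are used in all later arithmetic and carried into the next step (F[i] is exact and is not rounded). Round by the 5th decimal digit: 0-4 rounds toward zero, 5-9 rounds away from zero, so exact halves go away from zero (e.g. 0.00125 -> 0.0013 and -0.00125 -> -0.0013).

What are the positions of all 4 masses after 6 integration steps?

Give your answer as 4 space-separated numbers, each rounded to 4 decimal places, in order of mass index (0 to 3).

Step 0: x=[2.0000 5.0000 10.0000 13.0000] v=[-2.0000 0.0000 0.0000 0.0000]
Step 1: x=[1.8200 5.0400 9.9600 13.0000] v=[-1.8000 0.4000 -0.4000 0.0000]
Step 2: x=[1.6680 5.1140 9.8824 12.9992] v=[-1.5200 0.7400 -0.7760 -0.0080]
Step 3: x=[1.5516 5.2145 9.7718 12.9961] v=[-1.1644 1.0045 -1.1063 -0.0314]
Step 4: x=[1.4774 5.3328 9.6345 12.9885] v=[-0.7421 1.1834 -1.3729 -0.0763]
Step 5: x=[1.4508 5.4601 9.4783 12.9738] v=[-0.2665 1.2727 -1.5624 -0.1471]
Step 6: x=[1.4753 5.5876 9.3116 12.9492] v=[0.2452 1.2745 -1.6669 -0.2462]

Answer: 1.4753 5.5876 9.3116 12.9492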